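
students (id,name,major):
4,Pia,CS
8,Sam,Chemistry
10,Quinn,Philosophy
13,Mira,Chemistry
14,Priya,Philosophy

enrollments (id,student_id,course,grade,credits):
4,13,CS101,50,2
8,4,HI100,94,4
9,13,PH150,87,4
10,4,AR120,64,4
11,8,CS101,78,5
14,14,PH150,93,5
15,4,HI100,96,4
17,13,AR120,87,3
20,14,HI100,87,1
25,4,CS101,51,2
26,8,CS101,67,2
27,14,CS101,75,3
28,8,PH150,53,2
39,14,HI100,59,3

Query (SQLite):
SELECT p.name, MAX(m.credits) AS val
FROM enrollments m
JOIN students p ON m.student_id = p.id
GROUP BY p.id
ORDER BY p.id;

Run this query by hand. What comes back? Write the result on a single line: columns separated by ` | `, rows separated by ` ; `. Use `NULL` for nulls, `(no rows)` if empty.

Pia | 4 ; Sam | 5 ; Mira | 4 ; Priya | 5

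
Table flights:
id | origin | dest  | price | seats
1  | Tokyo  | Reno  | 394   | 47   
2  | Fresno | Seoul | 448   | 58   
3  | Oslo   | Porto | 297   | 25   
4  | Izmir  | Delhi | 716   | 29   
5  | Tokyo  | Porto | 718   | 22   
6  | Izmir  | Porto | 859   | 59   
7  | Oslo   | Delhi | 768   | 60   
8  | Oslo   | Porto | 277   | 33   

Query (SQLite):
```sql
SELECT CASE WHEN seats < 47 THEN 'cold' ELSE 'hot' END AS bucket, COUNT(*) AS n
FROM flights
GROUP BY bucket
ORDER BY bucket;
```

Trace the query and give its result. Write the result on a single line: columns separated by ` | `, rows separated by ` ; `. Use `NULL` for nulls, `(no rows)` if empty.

cold | 4 ; hot | 4

Bucket rows by seats < 47 → 'cold' else 'hot'; count each bucket.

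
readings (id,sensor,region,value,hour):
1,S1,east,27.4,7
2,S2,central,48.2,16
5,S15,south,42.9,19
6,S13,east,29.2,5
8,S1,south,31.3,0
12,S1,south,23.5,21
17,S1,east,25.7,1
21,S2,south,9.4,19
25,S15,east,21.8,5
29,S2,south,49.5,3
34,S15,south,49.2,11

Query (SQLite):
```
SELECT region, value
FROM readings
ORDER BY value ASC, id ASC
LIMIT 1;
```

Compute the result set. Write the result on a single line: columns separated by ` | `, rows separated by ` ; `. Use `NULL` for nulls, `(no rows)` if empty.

south | 9.4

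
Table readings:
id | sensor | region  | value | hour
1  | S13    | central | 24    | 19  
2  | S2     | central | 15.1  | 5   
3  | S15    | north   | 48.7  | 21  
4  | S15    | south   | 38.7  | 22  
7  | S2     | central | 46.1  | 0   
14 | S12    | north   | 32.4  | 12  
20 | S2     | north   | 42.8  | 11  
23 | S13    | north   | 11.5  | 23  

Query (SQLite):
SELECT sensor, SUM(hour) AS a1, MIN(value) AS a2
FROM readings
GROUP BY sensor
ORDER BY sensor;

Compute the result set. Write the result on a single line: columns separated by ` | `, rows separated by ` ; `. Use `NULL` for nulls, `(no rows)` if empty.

Group readings by sensor.
Per group compute: SUM(hour), MIN(value).
  S12: ids {14} → SUM(hour)=12, MIN(value)=32.4
  S13: ids {1, 23} → SUM(hour)=42, MIN(value)=11.5
  S15: ids {3, 4} → SUM(hour)=43, MIN(value)=38.7
  S2: ids {2, 7, 20} → SUM(hour)=16, MIN(value)=15.1

S12 | 12 | 32.4 ; S13 | 42 | 11.5 ; S15 | 43 | 38.7 ; S2 | 16 | 15.1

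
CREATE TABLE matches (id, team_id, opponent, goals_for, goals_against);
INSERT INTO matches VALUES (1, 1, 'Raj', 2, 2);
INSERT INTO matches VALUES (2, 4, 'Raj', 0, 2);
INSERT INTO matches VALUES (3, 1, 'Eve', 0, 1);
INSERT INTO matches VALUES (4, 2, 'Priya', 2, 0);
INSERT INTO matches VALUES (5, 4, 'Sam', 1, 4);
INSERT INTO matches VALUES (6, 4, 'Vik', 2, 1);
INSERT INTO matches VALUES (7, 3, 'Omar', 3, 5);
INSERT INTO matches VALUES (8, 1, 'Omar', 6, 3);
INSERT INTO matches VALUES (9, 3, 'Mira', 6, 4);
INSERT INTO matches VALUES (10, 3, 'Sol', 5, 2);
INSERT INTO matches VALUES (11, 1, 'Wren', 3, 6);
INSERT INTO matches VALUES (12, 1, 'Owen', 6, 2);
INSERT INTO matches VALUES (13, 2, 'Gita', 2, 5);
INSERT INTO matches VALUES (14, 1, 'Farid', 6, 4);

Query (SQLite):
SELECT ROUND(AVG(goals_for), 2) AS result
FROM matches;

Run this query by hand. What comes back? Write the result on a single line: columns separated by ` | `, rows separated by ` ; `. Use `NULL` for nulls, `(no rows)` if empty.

All goals_for values: [2, 0, 0, 2, 1, 2, 3, 6, 6, 5, 3, 6, 2, 6].
AVG = 44 / 14 (rounded to 2 dp).

3.14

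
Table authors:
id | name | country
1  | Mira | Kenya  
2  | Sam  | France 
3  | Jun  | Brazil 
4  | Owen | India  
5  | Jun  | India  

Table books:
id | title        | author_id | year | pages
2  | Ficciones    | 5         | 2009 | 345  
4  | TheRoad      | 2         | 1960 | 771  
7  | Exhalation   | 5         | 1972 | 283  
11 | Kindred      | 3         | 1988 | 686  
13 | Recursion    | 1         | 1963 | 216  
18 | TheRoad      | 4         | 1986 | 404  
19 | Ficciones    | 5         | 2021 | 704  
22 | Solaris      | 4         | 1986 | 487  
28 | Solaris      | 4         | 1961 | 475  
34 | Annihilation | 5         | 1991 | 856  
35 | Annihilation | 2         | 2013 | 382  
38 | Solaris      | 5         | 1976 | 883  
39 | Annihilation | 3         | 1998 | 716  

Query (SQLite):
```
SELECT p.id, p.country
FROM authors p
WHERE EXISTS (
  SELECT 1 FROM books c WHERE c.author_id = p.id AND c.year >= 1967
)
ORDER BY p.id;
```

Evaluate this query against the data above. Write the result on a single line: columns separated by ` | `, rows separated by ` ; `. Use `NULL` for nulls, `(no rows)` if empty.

For each authors row, check whether any books with matching author_id has year >= 1967.
Keep rows where that is true.

2 | France ; 3 | Brazil ; 4 | India ; 5 | India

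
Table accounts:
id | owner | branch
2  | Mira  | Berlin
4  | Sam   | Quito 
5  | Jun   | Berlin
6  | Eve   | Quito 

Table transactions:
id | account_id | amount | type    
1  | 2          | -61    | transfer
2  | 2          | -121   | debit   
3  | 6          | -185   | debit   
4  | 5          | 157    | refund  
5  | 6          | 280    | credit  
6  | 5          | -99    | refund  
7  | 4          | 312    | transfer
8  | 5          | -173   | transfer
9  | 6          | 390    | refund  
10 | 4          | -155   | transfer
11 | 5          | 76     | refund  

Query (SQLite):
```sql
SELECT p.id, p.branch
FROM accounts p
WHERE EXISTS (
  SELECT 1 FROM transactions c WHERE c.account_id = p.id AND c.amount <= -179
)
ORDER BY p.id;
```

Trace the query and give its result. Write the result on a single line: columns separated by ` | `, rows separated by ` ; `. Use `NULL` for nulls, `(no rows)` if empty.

6 | Quito

For each accounts row, check whether any transactions with matching account_id has amount <= -179.
Keep rows where that is true.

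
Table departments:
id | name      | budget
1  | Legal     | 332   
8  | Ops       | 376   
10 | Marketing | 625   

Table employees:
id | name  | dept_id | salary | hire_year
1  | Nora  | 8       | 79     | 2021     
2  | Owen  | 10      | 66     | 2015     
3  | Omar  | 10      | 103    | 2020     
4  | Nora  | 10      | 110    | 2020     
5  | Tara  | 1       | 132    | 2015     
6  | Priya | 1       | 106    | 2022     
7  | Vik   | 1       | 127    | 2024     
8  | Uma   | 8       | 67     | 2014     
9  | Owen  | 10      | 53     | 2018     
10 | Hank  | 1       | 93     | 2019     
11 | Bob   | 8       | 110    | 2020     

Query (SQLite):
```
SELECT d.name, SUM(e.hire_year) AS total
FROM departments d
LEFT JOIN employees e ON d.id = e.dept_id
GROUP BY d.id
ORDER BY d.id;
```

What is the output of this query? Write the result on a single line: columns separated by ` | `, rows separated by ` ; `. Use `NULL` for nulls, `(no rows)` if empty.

Legal | 8080 ; Ops | 6055 ; Marketing | 8073

LEFT JOIN keeps every departments row; unmatched ones get NULL for employees columns.
Group by departments.id and compute SUM(e.hire_year). SUM over an all-NULL group is NULL.
  1: ids {5, 6, 7, 10} → SUM(e.hire_year)=8080
  8: ids {1, 8, 11} → SUM(e.hire_year)=6055
  10: ids {2, 3, 4, 9} → SUM(e.hire_year)=8073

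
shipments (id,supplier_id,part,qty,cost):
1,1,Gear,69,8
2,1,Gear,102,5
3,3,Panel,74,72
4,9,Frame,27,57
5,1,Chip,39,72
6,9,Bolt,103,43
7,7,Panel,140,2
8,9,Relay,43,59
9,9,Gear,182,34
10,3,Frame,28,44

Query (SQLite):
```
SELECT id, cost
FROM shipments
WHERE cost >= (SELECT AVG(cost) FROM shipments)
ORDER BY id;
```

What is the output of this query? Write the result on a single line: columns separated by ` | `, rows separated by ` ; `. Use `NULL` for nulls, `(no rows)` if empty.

3 | 72 ; 4 | 57 ; 5 | 72 ; 6 | 43 ; 8 | 59 ; 10 | 44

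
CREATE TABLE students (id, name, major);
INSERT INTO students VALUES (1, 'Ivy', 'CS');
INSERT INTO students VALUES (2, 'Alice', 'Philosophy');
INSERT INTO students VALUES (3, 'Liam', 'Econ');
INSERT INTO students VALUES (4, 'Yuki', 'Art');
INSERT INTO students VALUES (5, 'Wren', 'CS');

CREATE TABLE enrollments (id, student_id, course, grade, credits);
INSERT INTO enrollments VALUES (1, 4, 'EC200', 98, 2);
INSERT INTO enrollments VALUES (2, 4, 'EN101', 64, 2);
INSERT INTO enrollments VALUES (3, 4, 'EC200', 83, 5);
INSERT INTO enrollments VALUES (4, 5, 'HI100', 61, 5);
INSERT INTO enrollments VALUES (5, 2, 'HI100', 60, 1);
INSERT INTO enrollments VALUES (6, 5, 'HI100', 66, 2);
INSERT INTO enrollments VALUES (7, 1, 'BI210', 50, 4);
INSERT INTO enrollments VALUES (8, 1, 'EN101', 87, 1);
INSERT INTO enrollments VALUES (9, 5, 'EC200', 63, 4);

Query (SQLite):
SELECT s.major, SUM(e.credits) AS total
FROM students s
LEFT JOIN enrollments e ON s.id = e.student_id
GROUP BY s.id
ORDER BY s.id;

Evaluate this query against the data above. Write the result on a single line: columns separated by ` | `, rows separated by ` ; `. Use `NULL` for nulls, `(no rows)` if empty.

LEFT JOIN keeps every students row; unmatched ones get NULL for enrollments columns.
Group by students.id and compute SUM(e.credits). SUM over an all-NULL group is NULL.
  1: ids {7, 8} → SUM(e.credits)=5
  2: ids {5} → SUM(e.credits)=1
  3: ids {—} → SUM(e.credits)=NULL
  4: ids {1, 2, 3} → SUM(e.credits)=9
  5: ids {4, 6, 9} → SUM(e.credits)=11

CS | 5 ; Philosophy | 1 ; Econ | NULL ; Art | 9 ; CS | 11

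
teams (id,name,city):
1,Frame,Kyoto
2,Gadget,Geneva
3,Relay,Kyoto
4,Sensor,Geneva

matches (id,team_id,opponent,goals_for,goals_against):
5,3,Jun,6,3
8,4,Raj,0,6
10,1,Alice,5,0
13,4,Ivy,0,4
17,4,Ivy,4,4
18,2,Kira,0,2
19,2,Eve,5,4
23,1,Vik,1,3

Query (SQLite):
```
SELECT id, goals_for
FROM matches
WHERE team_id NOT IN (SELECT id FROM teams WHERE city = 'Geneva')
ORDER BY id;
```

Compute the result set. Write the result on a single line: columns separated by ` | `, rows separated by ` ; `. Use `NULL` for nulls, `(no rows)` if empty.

5 | 6 ; 10 | 5 ; 23 | 1

Inner query: teams.id where city = 'Geneva'.
Outer: keep matches rows whose team_id is not in that set.
Inner query → {2, 4}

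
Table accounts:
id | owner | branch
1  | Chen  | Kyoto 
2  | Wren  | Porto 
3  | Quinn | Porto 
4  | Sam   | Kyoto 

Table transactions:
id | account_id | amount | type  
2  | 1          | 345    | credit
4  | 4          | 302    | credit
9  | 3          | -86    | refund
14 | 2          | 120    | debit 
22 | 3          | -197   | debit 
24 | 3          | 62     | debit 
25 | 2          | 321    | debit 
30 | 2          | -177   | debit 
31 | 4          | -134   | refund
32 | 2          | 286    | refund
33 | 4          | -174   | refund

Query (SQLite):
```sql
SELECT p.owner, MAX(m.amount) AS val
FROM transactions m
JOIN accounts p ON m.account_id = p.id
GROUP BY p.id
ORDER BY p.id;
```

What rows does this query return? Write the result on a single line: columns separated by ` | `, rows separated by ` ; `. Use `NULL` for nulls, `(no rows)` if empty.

Chen | 345 ; Wren | 321 ; Quinn | 62 ; Sam | 302

Join each transactions row to its accounts via account_id.
Group joined rows by accounts.id; compute MAX(m.amount) per group.
  1: ids {2} → MAX(m.amount)=345
  2: ids {14, 25, 30, 32} → MAX(m.amount)=321
  3: ids {9, 22, 24} → MAX(m.amount)=62
  4: ids {4, 31, 33} → MAX(m.amount)=302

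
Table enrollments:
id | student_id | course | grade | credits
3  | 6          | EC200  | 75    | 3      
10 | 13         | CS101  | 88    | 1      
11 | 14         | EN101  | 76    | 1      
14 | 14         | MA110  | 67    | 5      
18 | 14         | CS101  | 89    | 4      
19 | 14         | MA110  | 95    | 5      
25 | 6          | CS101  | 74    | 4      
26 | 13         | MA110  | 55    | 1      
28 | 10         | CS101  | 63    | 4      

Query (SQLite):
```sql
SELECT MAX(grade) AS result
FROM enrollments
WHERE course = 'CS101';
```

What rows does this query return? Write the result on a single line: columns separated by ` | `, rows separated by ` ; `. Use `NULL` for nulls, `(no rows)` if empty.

89

Rows where course='CS101' → grade values: [88, 89, 74, 63].
MAX of non-NULL values = 89.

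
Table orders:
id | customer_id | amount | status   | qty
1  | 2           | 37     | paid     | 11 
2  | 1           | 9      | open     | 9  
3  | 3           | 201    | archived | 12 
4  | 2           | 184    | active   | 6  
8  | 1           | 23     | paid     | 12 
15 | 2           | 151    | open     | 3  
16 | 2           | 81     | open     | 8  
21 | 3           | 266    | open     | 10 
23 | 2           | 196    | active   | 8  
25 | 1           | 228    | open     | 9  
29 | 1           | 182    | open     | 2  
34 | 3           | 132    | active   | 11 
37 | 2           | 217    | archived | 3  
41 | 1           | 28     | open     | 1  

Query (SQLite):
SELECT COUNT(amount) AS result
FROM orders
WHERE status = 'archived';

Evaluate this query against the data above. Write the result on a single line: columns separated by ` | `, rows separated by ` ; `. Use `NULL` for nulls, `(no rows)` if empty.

2

Rows where status='archived' → amount values: [201, 217].
COUNT(amount) counts non-NULL values → 2.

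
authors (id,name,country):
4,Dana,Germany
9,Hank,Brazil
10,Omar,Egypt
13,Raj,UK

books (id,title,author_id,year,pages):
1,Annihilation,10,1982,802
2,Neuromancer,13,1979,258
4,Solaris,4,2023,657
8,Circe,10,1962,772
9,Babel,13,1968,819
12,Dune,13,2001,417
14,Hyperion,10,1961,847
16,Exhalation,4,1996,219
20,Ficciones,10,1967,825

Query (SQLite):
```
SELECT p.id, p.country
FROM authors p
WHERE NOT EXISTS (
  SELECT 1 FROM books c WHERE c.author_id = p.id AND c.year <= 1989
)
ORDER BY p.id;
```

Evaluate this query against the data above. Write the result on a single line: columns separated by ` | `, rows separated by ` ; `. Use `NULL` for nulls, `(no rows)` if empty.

4 | Germany ; 9 | Brazil

For each authors row, check whether any books with matching author_id has year <= 1989.
Keep rows where that is false.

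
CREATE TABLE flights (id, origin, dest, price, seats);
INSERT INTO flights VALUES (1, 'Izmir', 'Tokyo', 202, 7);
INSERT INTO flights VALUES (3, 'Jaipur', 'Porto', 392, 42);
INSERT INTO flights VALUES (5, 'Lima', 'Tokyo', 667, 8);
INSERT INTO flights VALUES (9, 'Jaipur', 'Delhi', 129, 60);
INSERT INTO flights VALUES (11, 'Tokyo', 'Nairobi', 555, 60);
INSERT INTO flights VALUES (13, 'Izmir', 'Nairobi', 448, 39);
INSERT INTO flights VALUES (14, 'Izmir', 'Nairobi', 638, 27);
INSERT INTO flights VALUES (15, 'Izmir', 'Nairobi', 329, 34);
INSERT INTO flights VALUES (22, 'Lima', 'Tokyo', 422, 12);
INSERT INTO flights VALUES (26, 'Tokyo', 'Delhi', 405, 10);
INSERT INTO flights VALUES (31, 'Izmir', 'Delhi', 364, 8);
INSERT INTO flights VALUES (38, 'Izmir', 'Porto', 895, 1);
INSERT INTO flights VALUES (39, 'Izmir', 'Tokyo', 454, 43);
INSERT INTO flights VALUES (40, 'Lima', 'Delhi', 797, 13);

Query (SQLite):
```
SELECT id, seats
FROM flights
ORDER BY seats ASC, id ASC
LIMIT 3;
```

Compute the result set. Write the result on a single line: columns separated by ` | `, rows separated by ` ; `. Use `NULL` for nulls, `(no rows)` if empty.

38 | 1 ; 1 | 7 ; 5 | 8

Sort by seats asc, tiebreak id asc: (1, id=38), (7, id=1), (8, id=5), (8, id=31), (10, id=26), (12, id=22) …. Take first 3.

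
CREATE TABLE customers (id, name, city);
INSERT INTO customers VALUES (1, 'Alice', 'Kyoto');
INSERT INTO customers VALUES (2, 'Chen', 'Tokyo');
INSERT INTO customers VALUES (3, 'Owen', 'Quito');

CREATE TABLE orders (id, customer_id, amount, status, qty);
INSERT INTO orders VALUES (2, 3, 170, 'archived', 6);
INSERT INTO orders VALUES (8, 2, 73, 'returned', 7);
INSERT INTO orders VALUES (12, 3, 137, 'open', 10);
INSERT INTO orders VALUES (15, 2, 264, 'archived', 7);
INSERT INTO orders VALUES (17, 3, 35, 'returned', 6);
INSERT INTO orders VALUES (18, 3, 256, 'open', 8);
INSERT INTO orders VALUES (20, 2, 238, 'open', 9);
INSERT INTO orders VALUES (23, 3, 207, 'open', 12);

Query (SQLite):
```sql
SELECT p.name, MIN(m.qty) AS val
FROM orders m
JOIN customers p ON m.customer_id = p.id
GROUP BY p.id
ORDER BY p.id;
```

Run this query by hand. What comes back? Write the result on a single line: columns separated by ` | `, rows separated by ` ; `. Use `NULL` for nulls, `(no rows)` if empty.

Chen | 7 ; Owen | 6

Join each orders row to its customers via customer_id.
Group joined rows by customers.id; compute MIN(m.qty) per group.
  2: ids {8, 15, 20} → MIN(m.qty)=7
  3: ids {2, 12, 17, 18, 23} → MIN(m.qty)=6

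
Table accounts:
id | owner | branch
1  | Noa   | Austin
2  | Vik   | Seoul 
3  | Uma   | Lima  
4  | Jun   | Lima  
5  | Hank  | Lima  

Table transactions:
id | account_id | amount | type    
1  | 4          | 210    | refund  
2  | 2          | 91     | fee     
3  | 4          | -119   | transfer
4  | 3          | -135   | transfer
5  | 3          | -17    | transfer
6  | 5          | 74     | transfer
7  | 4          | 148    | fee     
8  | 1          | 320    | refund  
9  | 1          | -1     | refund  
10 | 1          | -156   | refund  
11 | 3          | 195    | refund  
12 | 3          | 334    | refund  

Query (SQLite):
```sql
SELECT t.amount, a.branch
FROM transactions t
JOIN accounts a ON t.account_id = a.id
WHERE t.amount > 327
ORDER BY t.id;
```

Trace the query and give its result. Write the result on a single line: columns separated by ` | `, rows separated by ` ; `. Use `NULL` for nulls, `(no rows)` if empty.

Each transactions row matches the accounts row where account_id = accounts.id.
Then keep rows with t.amount > 327.

334 | Lima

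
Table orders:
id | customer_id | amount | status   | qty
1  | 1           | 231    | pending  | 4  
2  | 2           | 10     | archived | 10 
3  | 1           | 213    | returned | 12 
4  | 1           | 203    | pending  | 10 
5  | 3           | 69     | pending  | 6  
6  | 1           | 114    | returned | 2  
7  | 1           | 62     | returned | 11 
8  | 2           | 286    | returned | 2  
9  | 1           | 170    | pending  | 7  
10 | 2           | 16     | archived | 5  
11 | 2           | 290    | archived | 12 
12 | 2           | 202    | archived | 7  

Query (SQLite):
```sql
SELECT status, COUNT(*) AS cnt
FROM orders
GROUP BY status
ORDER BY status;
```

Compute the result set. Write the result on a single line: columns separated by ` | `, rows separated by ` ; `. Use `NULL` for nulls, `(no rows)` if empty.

Partition orders by status; compute COUNT(*) within each group.
  archived: ids {2, 10, 11, 12} → COUNT(*)=4
  pending: ids {1, 4, 5, 9} → COUNT(*)=4
  returned: ids {3, 6, 7, 8} → COUNT(*)=4

archived | 4 ; pending | 4 ; returned | 4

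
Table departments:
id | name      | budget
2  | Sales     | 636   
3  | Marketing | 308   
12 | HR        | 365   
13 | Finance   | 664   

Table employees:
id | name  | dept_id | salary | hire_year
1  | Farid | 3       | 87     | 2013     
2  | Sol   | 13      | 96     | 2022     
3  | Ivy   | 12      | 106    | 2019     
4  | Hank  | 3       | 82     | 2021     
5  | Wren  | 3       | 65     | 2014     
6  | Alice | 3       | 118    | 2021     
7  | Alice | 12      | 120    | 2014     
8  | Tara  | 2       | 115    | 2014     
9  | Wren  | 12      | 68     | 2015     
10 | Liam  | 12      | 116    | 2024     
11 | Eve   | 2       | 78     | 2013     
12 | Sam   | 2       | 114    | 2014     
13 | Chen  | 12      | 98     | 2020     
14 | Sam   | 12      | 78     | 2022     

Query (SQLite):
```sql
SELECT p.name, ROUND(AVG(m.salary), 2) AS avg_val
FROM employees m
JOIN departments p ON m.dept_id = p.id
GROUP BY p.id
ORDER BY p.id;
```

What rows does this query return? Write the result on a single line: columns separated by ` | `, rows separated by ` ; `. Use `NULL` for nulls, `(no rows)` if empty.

Join each employees row to its departments via dept_id.
Group joined rows by departments.id; compute ROUND(AVG(m.salary), 2) per group.
  2: ids {8, 11, 12} → ROUND(AVG(m.salary), 2)=102.33
  3: ids {1, 4, 5, 6} → ROUND(AVG(m.salary), 2)=88
  12: ids {3, 7, 9, 10, 13, 14} → ROUND(AVG(m.salary), 2)=97.67
  13: ids {2} → ROUND(AVG(m.salary), 2)=96

Sales | 102.33 ; Marketing | 88 ; HR | 97.67 ; Finance | 96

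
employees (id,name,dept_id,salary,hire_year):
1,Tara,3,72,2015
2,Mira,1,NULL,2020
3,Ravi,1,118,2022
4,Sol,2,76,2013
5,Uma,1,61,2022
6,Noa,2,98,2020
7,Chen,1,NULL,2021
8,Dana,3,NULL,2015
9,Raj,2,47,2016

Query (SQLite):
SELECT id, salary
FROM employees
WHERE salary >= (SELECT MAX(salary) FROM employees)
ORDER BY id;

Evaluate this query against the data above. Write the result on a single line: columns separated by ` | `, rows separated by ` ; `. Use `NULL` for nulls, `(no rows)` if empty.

Scalar subquery: MAX(salary) over all employees rows = 118.
Keep rows where salary >= that value.

3 | 118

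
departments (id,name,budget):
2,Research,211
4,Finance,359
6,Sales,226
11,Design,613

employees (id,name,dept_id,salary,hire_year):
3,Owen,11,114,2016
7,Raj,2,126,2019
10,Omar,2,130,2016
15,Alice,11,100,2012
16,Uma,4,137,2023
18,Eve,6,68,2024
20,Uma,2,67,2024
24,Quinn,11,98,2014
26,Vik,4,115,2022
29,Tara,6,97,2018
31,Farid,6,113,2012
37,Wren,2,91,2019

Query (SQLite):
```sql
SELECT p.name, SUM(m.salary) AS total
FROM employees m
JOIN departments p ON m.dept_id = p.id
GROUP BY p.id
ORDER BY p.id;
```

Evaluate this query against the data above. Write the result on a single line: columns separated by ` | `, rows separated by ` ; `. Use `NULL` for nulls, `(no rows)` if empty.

Join each employees row to its departments via dept_id.
Group joined rows by departments.id; compute SUM(m.salary) per group.
  2: ids {7, 10, 20, 37} → SUM(m.salary)=414
  4: ids {16, 26} → SUM(m.salary)=252
  6: ids {18, 29, 31} → SUM(m.salary)=278
  11: ids {3, 15, 24} → SUM(m.salary)=312

Research | 414 ; Finance | 252 ; Sales | 278 ; Design | 312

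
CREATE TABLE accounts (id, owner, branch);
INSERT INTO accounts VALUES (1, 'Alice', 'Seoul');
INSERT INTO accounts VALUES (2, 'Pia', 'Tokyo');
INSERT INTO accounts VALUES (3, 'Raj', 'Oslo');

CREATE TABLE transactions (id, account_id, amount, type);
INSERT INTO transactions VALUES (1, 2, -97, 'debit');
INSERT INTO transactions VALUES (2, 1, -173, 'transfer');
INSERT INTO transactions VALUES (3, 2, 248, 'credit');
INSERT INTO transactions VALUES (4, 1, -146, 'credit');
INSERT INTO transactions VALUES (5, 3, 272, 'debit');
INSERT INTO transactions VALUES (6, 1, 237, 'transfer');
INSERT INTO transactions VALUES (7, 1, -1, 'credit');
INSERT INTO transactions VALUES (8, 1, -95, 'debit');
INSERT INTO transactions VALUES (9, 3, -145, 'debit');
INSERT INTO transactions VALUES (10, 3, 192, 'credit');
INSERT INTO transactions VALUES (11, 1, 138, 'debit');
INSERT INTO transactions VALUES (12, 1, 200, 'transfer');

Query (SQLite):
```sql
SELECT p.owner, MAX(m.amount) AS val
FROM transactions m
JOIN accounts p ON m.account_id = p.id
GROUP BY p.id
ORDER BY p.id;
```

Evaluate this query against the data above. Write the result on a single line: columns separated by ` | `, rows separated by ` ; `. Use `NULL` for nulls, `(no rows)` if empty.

Alice | 237 ; Pia | 248 ; Raj | 272

Join each transactions row to its accounts via account_id.
Group joined rows by accounts.id; compute MAX(m.amount) per group.
  1: ids {2, 4, 6, 7, 8, 11, 12} → MAX(m.amount)=237
  2: ids {1, 3} → MAX(m.amount)=248
  3: ids {5, 9, 10} → MAX(m.amount)=272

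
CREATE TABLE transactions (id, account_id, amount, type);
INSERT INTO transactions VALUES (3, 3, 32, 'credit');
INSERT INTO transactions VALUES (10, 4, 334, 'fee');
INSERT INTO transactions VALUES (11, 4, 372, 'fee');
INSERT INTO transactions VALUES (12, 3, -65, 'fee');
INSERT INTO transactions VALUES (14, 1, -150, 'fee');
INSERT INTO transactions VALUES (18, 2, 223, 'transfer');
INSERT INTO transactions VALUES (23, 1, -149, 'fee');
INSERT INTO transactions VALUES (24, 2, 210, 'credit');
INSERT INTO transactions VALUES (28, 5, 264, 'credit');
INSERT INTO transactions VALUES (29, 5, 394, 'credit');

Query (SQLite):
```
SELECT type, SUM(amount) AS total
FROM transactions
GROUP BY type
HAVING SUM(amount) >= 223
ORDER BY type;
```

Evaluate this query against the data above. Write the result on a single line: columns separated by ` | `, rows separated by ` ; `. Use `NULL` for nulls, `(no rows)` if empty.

Partition transactions by type; compute SUM(amount) within each group.
HAVING: keep groups where SUM(amount) >= 223.
  credit: ids {3, 24, 28, 29} → SUM(amount)=900
  fee: ids {10, 11, 12, 14, 23} → SUM(amount)=342
  transfer: ids {18} → SUM(amount)=223

credit | 900 ; fee | 342 ; transfer | 223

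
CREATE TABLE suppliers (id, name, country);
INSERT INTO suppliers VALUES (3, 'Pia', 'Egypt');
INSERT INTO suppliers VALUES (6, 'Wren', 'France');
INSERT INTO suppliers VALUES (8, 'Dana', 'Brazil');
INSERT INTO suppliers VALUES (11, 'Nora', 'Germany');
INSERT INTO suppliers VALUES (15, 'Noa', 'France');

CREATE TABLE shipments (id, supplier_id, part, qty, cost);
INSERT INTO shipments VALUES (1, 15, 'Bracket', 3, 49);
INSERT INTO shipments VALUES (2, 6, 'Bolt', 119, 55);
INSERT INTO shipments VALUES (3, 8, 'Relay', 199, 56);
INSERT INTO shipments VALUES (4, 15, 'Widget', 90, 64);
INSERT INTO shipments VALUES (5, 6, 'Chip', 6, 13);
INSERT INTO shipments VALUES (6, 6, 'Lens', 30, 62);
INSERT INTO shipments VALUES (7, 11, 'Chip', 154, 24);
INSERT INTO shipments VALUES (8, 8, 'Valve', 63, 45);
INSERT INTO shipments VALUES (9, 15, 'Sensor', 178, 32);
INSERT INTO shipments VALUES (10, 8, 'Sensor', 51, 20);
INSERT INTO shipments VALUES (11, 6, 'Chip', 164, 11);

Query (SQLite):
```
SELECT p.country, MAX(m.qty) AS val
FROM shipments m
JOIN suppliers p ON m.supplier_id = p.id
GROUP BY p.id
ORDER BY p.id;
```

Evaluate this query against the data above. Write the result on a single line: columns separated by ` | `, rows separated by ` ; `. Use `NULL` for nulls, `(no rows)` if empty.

Join each shipments row to its suppliers via supplier_id.
Group joined rows by suppliers.id; compute MAX(m.qty) per group.
  6: ids {2, 5, 6, 11} → MAX(m.qty)=164
  8: ids {3, 8, 10} → MAX(m.qty)=199
  11: ids {7} → MAX(m.qty)=154
  15: ids {1, 4, 9} → MAX(m.qty)=178

France | 164 ; Brazil | 199 ; Germany | 154 ; France | 178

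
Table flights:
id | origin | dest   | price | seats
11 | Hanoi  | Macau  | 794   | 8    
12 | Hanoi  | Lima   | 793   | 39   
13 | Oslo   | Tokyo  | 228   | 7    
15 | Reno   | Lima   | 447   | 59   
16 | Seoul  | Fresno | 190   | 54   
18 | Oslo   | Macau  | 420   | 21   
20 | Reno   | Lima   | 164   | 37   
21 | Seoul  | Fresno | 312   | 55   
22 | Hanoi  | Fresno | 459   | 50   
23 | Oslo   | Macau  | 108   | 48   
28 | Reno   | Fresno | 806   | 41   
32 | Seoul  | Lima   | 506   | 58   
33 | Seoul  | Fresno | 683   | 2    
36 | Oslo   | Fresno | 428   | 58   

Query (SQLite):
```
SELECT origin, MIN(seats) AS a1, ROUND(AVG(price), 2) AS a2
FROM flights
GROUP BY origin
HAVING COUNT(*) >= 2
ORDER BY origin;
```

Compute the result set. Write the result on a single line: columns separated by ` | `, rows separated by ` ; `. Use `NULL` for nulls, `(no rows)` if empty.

Hanoi | 8 | 682 ; Oslo | 7 | 296 ; Reno | 37 | 472.33 ; Seoul | 2 | 422.75

Group flights by origin.
Per group compute: MIN(seats), ROUND(AVG(price), 2).
HAVING: drop groups with fewer than 2 rows.
  Hanoi: ids {11, 12, 22} → MIN(seats)=8, ROUND(AVG(price), 2)=682
  Oslo: ids {13, 18, 23, 36} → MIN(seats)=7, ROUND(AVG(price), 2)=296
  Reno: ids {15, 20, 28} → MIN(seats)=37, ROUND(AVG(price), 2)=472.33
  Seoul: ids {16, 21, 32, 33} → MIN(seats)=2, ROUND(AVG(price), 2)=422.75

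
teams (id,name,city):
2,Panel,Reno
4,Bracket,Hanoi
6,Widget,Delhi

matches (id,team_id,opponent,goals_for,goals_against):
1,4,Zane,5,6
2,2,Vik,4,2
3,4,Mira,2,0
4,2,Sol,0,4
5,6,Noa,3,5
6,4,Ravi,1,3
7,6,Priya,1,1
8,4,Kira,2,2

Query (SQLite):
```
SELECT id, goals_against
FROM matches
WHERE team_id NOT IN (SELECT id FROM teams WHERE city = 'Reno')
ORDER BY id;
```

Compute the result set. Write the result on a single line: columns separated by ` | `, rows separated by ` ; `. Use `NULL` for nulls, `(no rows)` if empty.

1 | 6 ; 3 | 0 ; 5 | 5 ; 6 | 3 ; 7 | 1 ; 8 | 2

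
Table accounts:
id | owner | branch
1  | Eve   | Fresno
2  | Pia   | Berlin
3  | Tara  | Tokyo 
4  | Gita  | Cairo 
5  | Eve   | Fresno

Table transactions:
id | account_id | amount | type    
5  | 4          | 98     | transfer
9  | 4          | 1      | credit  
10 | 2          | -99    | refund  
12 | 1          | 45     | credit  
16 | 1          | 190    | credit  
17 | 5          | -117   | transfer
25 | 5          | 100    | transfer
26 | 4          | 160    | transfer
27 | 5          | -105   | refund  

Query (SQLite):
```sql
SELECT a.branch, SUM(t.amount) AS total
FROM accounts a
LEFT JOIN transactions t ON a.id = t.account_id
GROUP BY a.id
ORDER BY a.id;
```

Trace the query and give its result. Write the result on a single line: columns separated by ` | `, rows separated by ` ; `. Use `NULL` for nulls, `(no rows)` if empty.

Fresno | 235 ; Berlin | -99 ; Tokyo | NULL ; Cairo | 259 ; Fresno | -122

LEFT JOIN keeps every accounts row; unmatched ones get NULL for transactions columns.
Group by accounts.id and compute SUM(t.amount). SUM over an all-NULL group is NULL.
  1: ids {12, 16} → SUM(t.amount)=235
  2: ids {10} → SUM(t.amount)=-99
  3: ids {—} → SUM(t.amount)=NULL
  4: ids {5, 9, 26} → SUM(t.amount)=259
  5: ids {17, 25, 27} → SUM(t.amount)=-122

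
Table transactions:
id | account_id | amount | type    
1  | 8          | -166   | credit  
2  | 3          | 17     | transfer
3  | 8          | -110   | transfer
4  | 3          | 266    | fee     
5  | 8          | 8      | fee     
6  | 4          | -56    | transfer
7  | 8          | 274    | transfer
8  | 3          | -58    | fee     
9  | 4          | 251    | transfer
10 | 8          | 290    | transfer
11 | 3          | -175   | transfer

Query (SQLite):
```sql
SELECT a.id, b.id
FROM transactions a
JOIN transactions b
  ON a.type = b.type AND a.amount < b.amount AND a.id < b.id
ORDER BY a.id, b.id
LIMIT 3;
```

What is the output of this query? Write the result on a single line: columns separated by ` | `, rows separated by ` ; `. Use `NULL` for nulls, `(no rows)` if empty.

Pairs (a,b) with same type, a.amount < b.amount, a.id < b.id.
type groups: credit:{1} fee:{4,5,8} transfer:{2,3,6,7,9,10,11}
Ordered by (a.id, b.id); first 3.

2 | 7 ; 2 | 9 ; 2 | 10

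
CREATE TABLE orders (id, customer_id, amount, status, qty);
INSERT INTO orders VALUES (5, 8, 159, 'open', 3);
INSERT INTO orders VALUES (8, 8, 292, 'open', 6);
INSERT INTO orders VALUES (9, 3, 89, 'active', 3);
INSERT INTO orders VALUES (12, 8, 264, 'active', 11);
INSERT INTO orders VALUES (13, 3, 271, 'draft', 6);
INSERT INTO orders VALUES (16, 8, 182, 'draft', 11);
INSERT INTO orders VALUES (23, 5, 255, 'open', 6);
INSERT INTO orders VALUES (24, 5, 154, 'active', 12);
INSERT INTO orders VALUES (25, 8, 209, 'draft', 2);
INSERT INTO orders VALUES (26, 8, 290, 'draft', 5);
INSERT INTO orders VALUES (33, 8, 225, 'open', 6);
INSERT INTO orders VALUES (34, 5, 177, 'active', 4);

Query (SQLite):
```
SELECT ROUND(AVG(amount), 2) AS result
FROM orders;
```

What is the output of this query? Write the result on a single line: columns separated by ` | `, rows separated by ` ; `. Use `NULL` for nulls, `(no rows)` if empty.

All amount values: [159, 292, 89, 264, 271, 182, 255, 154, 209, 290, 225, 177].
AVG = 2567 / 12 (rounded to 2 dp).

213.92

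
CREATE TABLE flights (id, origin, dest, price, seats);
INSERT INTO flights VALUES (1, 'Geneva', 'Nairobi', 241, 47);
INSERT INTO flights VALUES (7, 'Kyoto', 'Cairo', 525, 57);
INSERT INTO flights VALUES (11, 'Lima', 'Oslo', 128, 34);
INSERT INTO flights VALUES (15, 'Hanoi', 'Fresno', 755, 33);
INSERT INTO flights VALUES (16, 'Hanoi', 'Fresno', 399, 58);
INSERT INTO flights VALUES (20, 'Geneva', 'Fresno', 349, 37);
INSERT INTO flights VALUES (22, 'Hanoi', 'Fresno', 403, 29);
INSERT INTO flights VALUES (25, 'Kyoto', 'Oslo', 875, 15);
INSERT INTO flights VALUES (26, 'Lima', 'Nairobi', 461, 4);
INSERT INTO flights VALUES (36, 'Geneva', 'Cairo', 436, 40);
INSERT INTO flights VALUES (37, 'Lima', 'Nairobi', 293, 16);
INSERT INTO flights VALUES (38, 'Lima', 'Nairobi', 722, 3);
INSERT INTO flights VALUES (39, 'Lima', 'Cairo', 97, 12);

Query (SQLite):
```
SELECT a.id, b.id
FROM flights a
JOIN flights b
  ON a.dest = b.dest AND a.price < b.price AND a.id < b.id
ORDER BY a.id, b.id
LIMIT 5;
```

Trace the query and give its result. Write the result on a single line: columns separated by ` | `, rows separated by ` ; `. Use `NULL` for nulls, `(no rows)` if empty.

1 | 26 ; 1 | 37 ; 1 | 38 ; 11 | 25 ; 16 | 22

Pairs (a,b) with same dest, a.price < b.price, a.id < b.id.
dest groups: Cairo:{7,36,39} Fresno:{15,16,20,22} Nairobi:{1,26,37,38} Oslo:{11,25}
Ordered by (a.id, b.id); first 5.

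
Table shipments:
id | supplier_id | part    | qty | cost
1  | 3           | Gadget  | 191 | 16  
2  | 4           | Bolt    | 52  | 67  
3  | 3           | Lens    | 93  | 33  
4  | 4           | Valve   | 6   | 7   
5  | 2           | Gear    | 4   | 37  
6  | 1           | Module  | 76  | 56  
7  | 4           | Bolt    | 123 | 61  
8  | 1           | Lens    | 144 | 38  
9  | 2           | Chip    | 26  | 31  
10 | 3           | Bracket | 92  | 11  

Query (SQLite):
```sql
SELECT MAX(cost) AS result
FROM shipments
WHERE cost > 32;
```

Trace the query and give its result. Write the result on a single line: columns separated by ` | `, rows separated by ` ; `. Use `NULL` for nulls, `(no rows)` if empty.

Rows where cost > 32 → cost values: [67, 33, 37, 56, 61, 38].
MAX of non-NULL values = 67.

67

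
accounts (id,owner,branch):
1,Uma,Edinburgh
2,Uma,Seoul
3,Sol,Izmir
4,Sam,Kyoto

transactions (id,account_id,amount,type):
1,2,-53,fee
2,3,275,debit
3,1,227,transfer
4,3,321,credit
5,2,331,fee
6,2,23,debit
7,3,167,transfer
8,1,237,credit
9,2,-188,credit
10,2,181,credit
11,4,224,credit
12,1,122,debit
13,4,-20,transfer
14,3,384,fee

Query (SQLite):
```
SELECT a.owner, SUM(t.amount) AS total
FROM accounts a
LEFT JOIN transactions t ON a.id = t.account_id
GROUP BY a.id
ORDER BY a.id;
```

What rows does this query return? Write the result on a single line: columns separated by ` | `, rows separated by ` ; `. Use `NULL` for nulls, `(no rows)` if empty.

Uma | 586 ; Uma | 294 ; Sol | 1147 ; Sam | 204

LEFT JOIN keeps every accounts row; unmatched ones get NULL for transactions columns.
Group by accounts.id and compute SUM(t.amount). SUM over an all-NULL group is NULL.
  1: ids {3, 8, 12} → SUM(t.amount)=586
  2: ids {1, 5, 6, 9, 10} → SUM(t.amount)=294
  3: ids {2, 4, 7, 14} → SUM(t.amount)=1147
  4: ids {11, 13} → SUM(t.amount)=204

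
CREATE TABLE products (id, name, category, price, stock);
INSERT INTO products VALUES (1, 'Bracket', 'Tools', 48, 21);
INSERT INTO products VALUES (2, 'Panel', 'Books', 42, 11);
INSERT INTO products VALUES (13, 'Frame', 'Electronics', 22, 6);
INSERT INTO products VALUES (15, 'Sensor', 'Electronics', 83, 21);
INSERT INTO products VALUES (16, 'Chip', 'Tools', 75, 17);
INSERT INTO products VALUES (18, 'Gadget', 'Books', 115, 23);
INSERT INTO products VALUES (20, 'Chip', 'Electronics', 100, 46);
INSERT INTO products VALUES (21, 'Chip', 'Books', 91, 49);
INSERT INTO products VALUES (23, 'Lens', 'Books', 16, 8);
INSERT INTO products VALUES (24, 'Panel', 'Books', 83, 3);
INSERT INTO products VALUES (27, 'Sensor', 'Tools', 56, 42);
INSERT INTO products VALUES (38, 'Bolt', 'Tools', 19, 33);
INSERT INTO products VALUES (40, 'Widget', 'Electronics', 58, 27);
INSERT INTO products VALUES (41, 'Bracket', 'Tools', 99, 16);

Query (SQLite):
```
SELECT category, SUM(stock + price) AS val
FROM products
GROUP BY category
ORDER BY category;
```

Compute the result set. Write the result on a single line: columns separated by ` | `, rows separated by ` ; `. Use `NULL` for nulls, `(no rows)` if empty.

For each row compute stock + price.
Group by category; take SUM of the expression per group.
  Books: ids {2, 18, 21, 23, 24} → SUM(stock + price)=441
  Electronics: ids {13, 15, 20, 40} → SUM(stock + price)=363
  Tools: ids {1, 16, 27, 38, 41} → SUM(stock + price)=426

Books | 441 ; Electronics | 363 ; Tools | 426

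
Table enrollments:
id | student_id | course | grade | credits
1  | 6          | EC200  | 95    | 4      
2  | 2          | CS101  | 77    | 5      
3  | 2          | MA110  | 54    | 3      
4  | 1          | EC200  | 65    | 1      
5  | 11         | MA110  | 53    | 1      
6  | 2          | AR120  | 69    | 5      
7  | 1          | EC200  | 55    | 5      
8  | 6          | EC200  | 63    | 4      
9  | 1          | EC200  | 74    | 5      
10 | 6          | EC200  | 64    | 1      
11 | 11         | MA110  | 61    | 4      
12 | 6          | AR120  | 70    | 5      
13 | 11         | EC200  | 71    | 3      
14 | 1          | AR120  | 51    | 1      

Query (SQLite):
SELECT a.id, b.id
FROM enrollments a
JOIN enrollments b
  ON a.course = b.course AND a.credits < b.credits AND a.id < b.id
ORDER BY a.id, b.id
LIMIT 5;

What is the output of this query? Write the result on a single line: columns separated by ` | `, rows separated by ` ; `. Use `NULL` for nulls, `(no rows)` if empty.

1 | 7 ; 1 | 9 ; 3 | 11 ; 4 | 7 ; 4 | 8

Pairs (a,b) with same course, a.credits < b.credits, a.id < b.id.
course groups: AR120:{6,12,14} CS101:{2} EC200:{1,4,7,8,9,10,13} MA110:{3,5,11}
Ordered by (a.id, b.id); first 5.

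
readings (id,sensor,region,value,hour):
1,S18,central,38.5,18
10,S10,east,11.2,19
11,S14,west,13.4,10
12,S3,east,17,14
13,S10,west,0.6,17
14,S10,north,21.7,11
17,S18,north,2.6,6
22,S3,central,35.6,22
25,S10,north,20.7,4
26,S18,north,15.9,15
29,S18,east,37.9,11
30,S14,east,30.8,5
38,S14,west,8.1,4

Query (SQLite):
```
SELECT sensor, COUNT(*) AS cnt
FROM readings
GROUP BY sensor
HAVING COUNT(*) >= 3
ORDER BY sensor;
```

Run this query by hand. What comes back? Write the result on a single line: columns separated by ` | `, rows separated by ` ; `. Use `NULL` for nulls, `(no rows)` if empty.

S10 | 4 ; S14 | 3 ; S18 | 4

Partition readings by sensor; compute COUNT(*) within each group.
HAVING: keep groups with count ≥ 3.
  S10: ids {10, 13, 14, 25} → COUNT(*)=4
  S14: ids {11, 30, 38} → COUNT(*)=3
  S18: ids {1, 17, 26, 29} → COUNT(*)=4
  S3: ids {12, 22} → COUNT(*)=2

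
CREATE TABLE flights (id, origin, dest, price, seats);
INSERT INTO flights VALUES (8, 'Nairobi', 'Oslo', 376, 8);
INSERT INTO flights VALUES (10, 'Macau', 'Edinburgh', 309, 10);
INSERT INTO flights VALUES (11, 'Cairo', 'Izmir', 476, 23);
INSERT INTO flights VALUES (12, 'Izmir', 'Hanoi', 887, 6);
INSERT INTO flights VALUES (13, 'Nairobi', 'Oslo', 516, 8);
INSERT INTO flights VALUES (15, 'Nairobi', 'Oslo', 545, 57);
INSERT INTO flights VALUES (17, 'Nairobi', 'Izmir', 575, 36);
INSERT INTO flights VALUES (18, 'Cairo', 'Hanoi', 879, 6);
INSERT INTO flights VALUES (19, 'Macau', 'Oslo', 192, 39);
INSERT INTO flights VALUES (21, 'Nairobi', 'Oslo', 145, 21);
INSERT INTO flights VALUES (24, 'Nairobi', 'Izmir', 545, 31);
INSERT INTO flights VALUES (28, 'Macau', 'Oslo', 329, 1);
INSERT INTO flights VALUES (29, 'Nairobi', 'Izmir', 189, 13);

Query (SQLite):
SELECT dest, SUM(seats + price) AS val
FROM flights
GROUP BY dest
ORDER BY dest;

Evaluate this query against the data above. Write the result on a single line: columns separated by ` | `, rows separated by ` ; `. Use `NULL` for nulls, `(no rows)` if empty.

For each row compute seats + price.
Group by dest; take SUM of the expression per group.
  Edinburgh: ids {10} → SUM(seats + price)=319
  Hanoi: ids {12, 18} → SUM(seats + price)=1778
  Izmir: ids {11, 17, 24, 29} → SUM(seats + price)=1888
  Oslo: ids {8, 13, 15, 19, 21, 28} → SUM(seats + price)=2237

Edinburgh | 319 ; Hanoi | 1778 ; Izmir | 1888 ; Oslo | 2237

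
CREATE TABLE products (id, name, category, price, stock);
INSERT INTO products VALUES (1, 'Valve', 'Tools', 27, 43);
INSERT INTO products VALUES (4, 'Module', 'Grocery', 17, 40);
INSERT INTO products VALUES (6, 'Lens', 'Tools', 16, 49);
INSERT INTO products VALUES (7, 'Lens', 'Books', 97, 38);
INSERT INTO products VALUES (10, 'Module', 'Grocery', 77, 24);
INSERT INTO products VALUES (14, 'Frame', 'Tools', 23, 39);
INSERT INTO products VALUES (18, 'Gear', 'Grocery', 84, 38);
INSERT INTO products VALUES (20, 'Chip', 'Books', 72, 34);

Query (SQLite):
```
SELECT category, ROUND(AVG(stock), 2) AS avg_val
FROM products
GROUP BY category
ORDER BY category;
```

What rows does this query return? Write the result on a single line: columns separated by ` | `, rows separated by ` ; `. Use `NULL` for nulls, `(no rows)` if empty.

Books | 36 ; Grocery | 34 ; Tools | 43.67

Partition products by category; compute ROUND(AVG(stock), 2) within each group.
  Books: ids {7, 20} → ROUND(AVG(stock), 2)=36
  Grocery: ids {4, 10, 18} → ROUND(AVG(stock), 2)=34
  Tools: ids {1, 6, 14} → ROUND(AVG(stock), 2)=43.67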